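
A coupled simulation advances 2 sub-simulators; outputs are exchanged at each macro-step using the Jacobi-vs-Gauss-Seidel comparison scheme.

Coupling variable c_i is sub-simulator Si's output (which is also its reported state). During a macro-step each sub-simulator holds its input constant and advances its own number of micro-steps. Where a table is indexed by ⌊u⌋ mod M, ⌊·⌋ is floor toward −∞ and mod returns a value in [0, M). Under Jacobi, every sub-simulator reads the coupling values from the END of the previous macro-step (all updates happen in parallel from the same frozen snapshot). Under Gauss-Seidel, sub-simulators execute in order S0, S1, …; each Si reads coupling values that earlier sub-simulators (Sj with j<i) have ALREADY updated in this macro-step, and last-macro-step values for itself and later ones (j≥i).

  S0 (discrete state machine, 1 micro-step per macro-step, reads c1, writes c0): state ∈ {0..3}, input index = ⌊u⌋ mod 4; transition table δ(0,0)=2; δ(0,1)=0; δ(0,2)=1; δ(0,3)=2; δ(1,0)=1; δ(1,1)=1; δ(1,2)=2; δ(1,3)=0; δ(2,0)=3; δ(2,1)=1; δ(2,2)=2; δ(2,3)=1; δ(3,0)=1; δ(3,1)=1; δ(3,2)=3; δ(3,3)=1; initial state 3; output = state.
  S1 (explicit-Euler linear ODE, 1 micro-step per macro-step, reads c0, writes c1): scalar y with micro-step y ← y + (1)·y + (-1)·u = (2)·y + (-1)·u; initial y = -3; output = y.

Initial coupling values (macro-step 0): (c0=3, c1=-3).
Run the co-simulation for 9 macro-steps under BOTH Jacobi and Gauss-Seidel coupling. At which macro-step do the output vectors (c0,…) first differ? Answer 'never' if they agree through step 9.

first divergence at macro-step: 1

[Jacobi] macro 1: S0 reads c1=-3 → after 1×micro: 1; S1 reads c0=3 → after 1×micro: -9 ⇒ (c0=1, c1=-9)
[Jacobi] macro 2: S0 reads c1=-9 → after 1×micro: 0; S1 reads c0=1 → after 1×micro: -19 ⇒ (c0=0, c1=-19)
[Jacobi] macro 3: S0 reads c1=-19 → after 1×micro: 0; S1 reads c0=0 → after 1×micro: -38 ⇒ (c0=0, c1=-38)
[Jacobi] macro 4: S0 reads c1=-38 → after 1×micro: 1; S1 reads c0=0 → after 1×micro: -76 ⇒ (c0=1, c1=-76)
[Jacobi] macro 5: S0 reads c1=-76 → after 1×micro: 1; S1 reads c0=1 → after 1×micro: -153 ⇒ (c0=1, c1=-153)
[Jacobi] macro 6: S0 reads c1=-153 → after 1×micro: 0; S1 reads c0=1 → after 1×micro: -307 ⇒ (c0=0, c1=-307)
[Jacobi] macro 7: S0 reads c1=-307 → after 1×micro: 0; S1 reads c0=0 → after 1×micro: -614 ⇒ (c0=0, c1=-614)
[Jacobi] macro 8: S0 reads c1=-614 → after 1×micro: 1; S1 reads c0=0 → after 1×micro: -1228 ⇒ (c0=1, c1=-1228)
[Jacobi] macro 9: S0 reads c1=-1228 → after 1×micro: 1; S1 reads c0=1 → after 1×micro: -2457 ⇒ (c0=1, c1=-2457)
[Gauss-Seidel] macro 1: S0 reads c1=-3 → after 1×micro: 1; S1 reads c0=1 → after 1×micro: -7 ⇒ (c0=1, c1=-7)
[Gauss-Seidel] macro 2: S0 reads c1=-7 → after 1×micro: 1; S1 reads c0=1 → after 1×micro: -15 ⇒ (c0=1, c1=-15)
[Gauss-Seidel] macro 3: S0 reads c1=-15 → after 1×micro: 1; S1 reads c0=1 → after 1×micro: -31 ⇒ (c0=1, c1=-31)
[Gauss-Seidel] macro 4: S0 reads c1=-31 → after 1×micro: 1; S1 reads c0=1 → after 1×micro: -63 ⇒ (c0=1, c1=-63)
[Gauss-Seidel] macro 5: S0 reads c1=-63 → after 1×micro: 1; S1 reads c0=1 → after 1×micro: -127 ⇒ (c0=1, c1=-127)
[Gauss-Seidel] macro 6: S0 reads c1=-127 → after 1×micro: 1; S1 reads c0=1 → after 1×micro: -255 ⇒ (c0=1, c1=-255)
[Gauss-Seidel] macro 7: S0 reads c1=-255 → after 1×micro: 1; S1 reads c0=1 → after 1×micro: -511 ⇒ (c0=1, c1=-511)
[Gauss-Seidel] macro 8: S0 reads c1=-511 → after 1×micro: 1; S1 reads c0=1 → after 1×micro: -1023 ⇒ (c0=1, c1=-1023)
[Gauss-Seidel] macro 9: S0 reads c1=-1023 → after 1×micro: 1; S1 reads c0=1 → after 1×micro: -2047 ⇒ (c0=1, c1=-2047)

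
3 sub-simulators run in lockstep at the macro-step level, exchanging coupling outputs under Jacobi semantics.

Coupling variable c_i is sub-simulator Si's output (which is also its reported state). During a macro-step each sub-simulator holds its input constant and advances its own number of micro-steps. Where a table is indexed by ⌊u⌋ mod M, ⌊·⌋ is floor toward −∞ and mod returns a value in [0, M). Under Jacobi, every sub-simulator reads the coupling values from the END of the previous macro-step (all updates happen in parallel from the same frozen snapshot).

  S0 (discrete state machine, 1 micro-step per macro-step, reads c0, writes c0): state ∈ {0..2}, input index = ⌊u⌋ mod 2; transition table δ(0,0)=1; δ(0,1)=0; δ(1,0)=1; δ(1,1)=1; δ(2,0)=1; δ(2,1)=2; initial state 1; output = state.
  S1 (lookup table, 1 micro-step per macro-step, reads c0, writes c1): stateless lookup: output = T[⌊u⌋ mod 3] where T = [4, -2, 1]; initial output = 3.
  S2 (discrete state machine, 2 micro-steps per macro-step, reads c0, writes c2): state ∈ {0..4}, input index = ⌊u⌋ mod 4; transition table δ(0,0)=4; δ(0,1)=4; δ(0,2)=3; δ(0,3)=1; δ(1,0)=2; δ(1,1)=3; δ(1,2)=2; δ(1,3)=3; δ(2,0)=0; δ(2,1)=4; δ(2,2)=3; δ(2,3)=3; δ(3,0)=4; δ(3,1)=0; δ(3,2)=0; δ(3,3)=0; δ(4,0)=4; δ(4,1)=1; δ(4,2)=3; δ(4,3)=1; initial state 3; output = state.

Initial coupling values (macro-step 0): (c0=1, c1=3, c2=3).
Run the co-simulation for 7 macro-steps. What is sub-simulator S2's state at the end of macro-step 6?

macro 1: S0 reads c0=1 → after 1×micro: 1; S1 reads c0=1 → after 1×micro: -2; S2 reads c0=1 → after 2×micro: 4 ⇒ (c0=1, c1=-2, c2=4)
macro 2: S0 reads c0=1 → after 1×micro: 1; S1 reads c0=1 → after 1×micro: -2; S2 reads c0=1 → after 2×micro: 3 ⇒ (c0=1, c1=-2, c2=3)
macro 3: S0 reads c0=1 → after 1×micro: 1; S1 reads c0=1 → after 1×micro: -2; S2 reads c0=1 → after 2×micro: 4 ⇒ (c0=1, c1=-2, c2=4)
macro 4: S0 reads c0=1 → after 1×micro: 1; S1 reads c0=1 → after 1×micro: -2; S2 reads c0=1 → after 2×micro: 3 ⇒ (c0=1, c1=-2, c2=3)
macro 5: S0 reads c0=1 → after 1×micro: 1; S1 reads c0=1 → after 1×micro: -2; S2 reads c0=1 → after 2×micro: 4 ⇒ (c0=1, c1=-2, c2=4)
macro 6: S0 reads c0=1 → after 1×micro: 1; S1 reads c0=1 → after 1×micro: -2; S2 reads c0=1 → after 2×micro: 3 ⇒ (c0=1, c1=-2, c2=3)
macro 7: S0 reads c0=1 → after 1×micro: 1; S1 reads c0=1 → after 1×micro: -2; S2 reads c0=1 → after 2×micro: 4 ⇒ (c0=1, c1=-2, c2=4)

S2 state at macro-step 6 = 3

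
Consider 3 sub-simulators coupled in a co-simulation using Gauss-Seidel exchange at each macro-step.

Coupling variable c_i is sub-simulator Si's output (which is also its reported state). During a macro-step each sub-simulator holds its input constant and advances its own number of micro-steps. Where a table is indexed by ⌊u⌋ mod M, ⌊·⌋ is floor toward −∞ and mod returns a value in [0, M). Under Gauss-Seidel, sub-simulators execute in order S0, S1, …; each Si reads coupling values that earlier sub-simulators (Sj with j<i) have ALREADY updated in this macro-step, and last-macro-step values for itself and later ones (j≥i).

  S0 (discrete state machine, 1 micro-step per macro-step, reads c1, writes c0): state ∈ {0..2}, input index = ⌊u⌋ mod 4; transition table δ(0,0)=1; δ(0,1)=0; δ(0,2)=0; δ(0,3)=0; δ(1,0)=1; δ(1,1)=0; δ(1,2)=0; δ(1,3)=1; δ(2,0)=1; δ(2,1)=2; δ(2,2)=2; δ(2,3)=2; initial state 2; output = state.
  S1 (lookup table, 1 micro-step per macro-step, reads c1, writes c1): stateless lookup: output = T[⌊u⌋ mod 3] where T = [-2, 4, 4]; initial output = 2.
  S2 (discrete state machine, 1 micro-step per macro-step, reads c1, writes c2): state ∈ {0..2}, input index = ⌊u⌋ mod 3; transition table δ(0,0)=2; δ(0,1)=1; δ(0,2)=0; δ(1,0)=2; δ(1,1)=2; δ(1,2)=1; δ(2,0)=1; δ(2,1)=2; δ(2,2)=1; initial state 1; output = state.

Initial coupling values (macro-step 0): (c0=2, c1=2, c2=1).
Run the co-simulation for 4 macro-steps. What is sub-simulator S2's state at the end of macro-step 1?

macro 1: S0 reads c1=2 → after 1×micro: 2; S1 reads c1=2 → after 1×micro: 4; S2 reads c1=4 → after 1×micro: 2 ⇒ (c0=2, c1=4, c2=2)
macro 2: S0 reads c1=4 → after 1×micro: 1; S1 reads c1=4 → after 1×micro: 4; S2 reads c1=4 → after 1×micro: 2 ⇒ (c0=1, c1=4, c2=2)
macro 3: S0 reads c1=4 → after 1×micro: 1; S1 reads c1=4 → after 1×micro: 4; S2 reads c1=4 → after 1×micro: 2 ⇒ (c0=1, c1=4, c2=2)
macro 4: S0 reads c1=4 → after 1×micro: 1; S1 reads c1=4 → after 1×micro: 4; S2 reads c1=4 → after 1×micro: 2 ⇒ (c0=1, c1=4, c2=2)

S2 state at macro-step 1 = 2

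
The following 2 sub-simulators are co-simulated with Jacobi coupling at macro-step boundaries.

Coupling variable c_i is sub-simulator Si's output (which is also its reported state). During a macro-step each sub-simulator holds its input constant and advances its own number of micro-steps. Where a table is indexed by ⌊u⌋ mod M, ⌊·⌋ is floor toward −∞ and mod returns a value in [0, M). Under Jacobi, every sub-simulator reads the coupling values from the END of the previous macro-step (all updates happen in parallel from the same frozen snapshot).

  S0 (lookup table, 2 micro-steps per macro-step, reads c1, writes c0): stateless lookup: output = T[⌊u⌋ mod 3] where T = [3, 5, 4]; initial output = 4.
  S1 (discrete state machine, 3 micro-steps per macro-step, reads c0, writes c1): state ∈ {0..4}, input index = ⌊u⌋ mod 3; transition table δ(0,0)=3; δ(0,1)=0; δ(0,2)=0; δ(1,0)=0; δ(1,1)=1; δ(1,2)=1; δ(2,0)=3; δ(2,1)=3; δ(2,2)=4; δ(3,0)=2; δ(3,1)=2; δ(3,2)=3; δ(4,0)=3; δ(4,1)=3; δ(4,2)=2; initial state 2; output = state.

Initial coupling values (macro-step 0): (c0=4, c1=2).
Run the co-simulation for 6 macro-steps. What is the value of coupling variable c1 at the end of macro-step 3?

c1 at macro-step 3 = 3

macro 1: S0 reads c1=2 → after 2×micro: 4; S1 reads c0=4 → after 3×micro: 3 ⇒ (c0=4, c1=3)
macro 2: S0 reads c1=3 → after 2×micro: 3; S1 reads c0=4 → after 3×micro: 2 ⇒ (c0=3, c1=2)
macro 3: S0 reads c1=2 → after 2×micro: 4; S1 reads c0=3 → after 3×micro: 3 ⇒ (c0=4, c1=3)
macro 4: S0 reads c1=3 → after 2×micro: 3; S1 reads c0=4 → after 3×micro: 2 ⇒ (c0=3, c1=2)
macro 5: S0 reads c1=2 → after 2×micro: 4; S1 reads c0=3 → after 3×micro: 3 ⇒ (c0=4, c1=3)
macro 6: S0 reads c1=3 → after 2×micro: 3; S1 reads c0=4 → after 3×micro: 2 ⇒ (c0=3, c1=2)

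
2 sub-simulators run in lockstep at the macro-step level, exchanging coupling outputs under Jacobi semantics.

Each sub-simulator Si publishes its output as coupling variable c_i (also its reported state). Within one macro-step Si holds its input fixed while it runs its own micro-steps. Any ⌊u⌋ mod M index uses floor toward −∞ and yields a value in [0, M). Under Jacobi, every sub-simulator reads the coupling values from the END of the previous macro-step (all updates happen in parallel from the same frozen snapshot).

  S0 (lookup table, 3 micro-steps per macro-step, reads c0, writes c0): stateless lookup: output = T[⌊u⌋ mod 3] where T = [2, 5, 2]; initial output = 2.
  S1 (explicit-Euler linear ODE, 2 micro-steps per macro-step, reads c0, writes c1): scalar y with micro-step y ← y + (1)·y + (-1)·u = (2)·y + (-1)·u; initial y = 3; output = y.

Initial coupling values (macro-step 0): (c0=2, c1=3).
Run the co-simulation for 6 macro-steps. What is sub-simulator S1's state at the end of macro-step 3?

S1 state at macro-step 3 = 66

macro 1: S0 reads c0=2 → after 3×micro: 2; S1 reads c0=2 → after 2×micro: 6 ⇒ (c0=2, c1=6)
macro 2: S0 reads c0=2 → after 3×micro: 2; S1 reads c0=2 → after 2×micro: 18 ⇒ (c0=2, c1=18)
macro 3: S0 reads c0=2 → after 3×micro: 2; S1 reads c0=2 → after 2×micro: 66 ⇒ (c0=2, c1=66)
macro 4: S0 reads c0=2 → after 3×micro: 2; S1 reads c0=2 → after 2×micro: 258 ⇒ (c0=2, c1=258)
macro 5: S0 reads c0=2 → after 3×micro: 2; S1 reads c0=2 → after 2×micro: 1026 ⇒ (c0=2, c1=1026)
macro 6: S0 reads c0=2 → after 3×micro: 2; S1 reads c0=2 → after 2×micro: 4098 ⇒ (c0=2, c1=4098)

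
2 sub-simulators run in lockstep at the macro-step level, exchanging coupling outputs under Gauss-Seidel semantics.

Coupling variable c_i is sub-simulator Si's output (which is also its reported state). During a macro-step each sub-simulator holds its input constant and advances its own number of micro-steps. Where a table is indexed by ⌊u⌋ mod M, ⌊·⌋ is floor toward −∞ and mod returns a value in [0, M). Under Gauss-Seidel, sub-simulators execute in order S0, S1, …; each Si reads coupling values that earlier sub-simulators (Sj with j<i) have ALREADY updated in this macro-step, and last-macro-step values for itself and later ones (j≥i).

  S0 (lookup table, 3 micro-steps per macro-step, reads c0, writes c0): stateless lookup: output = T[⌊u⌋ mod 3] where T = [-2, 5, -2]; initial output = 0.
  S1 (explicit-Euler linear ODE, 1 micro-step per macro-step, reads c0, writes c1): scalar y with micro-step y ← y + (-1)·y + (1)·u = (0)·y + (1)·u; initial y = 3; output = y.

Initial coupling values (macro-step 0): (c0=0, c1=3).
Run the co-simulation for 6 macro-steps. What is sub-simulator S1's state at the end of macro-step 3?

S1 state at macro-step 3 = -2

macro 1: S0 reads c0=0 → after 3×micro: -2; S1 reads c0=-2 → after 1×micro: -2 ⇒ (c0=-2, c1=-2)
macro 2: S0 reads c0=-2 → after 3×micro: 5; S1 reads c0=5 → after 1×micro: 5 ⇒ (c0=5, c1=5)
macro 3: S0 reads c0=5 → after 3×micro: -2; S1 reads c0=-2 → after 1×micro: -2 ⇒ (c0=-2, c1=-2)
macro 4: S0 reads c0=-2 → after 3×micro: 5; S1 reads c0=5 → after 1×micro: 5 ⇒ (c0=5, c1=5)
macro 5: S0 reads c0=5 → after 3×micro: -2; S1 reads c0=-2 → after 1×micro: -2 ⇒ (c0=-2, c1=-2)
macro 6: S0 reads c0=-2 → after 3×micro: 5; S1 reads c0=5 → after 1×micro: 5 ⇒ (c0=5, c1=5)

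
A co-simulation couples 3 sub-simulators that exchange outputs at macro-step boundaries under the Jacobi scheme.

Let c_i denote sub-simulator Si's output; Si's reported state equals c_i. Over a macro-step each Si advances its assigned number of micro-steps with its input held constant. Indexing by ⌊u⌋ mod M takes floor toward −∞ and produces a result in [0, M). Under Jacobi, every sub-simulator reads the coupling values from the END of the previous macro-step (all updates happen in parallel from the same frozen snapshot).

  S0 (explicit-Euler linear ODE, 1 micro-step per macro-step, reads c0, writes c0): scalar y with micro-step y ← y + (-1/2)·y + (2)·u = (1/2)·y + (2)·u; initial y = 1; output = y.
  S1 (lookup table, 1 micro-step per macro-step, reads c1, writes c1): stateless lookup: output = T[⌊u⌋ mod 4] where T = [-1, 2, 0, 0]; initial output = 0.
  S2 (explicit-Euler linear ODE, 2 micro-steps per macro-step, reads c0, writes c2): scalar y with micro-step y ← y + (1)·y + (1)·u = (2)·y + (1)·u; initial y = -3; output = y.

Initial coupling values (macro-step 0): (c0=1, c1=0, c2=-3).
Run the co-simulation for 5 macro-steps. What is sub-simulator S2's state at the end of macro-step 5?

macro 1: S0 reads c0=1 → after 1×micro: 5/2; S1 reads c1=0 → after 1×micro: -1; S2 reads c0=1 → after 2×micro: -9 ⇒ (c0=5/2, c1=-1, c2=-9)
macro 2: S0 reads c0=5/2 → after 1×micro: 25/4; S1 reads c1=-1 → after 1×micro: 0; S2 reads c0=5/2 → after 2×micro: -57/2 ⇒ (c0=25/4, c1=0, c2=-57/2)
macro 3: S0 reads c0=25/4 → after 1×micro: 125/8; S1 reads c1=0 → after 1×micro: -1; S2 reads c0=25/4 → after 2×micro: -381/4 ⇒ (c0=125/8, c1=-1, c2=-381/4)
macro 4: S0 reads c0=125/8 → after 1×micro: 625/16; S1 reads c1=-1 → after 1×micro: 0; S2 reads c0=125/8 → after 2×micro: -2673/8 ⇒ (c0=625/16, c1=0, c2=-2673/8)
macro 5: S0 reads c0=625/16 → after 1×micro: 3125/32; S1 reads c1=0 → after 1×micro: -1; S2 reads c0=625/16 → after 2×micro: -19509/16 ⇒ (c0=3125/32, c1=-1, c2=-19509/16)

S2 state at macro-step 5 = -19509/16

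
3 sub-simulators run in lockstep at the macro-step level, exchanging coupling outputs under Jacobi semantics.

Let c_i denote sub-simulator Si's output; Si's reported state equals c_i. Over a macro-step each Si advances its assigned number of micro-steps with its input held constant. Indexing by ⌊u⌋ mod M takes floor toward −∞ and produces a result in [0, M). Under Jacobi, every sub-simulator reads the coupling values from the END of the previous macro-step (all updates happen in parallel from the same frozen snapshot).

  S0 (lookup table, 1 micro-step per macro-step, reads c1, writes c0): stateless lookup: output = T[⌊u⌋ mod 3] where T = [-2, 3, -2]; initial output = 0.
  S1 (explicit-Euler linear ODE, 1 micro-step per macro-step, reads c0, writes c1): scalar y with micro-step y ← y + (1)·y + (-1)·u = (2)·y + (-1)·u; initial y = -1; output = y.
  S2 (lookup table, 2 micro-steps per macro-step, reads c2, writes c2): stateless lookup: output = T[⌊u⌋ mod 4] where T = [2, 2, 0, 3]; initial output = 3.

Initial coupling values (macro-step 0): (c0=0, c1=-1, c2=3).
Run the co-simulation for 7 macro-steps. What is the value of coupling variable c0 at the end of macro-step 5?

macro 1: S0 reads c1=-1 → after 1×micro: -2; S1 reads c0=0 → after 1×micro: -2; S2 reads c2=3 → after 2×micro: 3 ⇒ (c0=-2, c1=-2, c2=3)
macro 2: S0 reads c1=-2 → after 1×micro: 3; S1 reads c0=-2 → after 1×micro: -2; S2 reads c2=3 → after 2×micro: 3 ⇒ (c0=3, c1=-2, c2=3)
macro 3: S0 reads c1=-2 → after 1×micro: 3; S1 reads c0=3 → after 1×micro: -7; S2 reads c2=3 → after 2×micro: 3 ⇒ (c0=3, c1=-7, c2=3)
macro 4: S0 reads c1=-7 → after 1×micro: -2; S1 reads c0=3 → after 1×micro: -17; S2 reads c2=3 → after 2×micro: 3 ⇒ (c0=-2, c1=-17, c2=3)
macro 5: S0 reads c1=-17 → after 1×micro: 3; S1 reads c0=-2 → after 1×micro: -32; S2 reads c2=3 → after 2×micro: 3 ⇒ (c0=3, c1=-32, c2=3)
macro 6: S0 reads c1=-32 → after 1×micro: 3; S1 reads c0=3 → after 1×micro: -67; S2 reads c2=3 → after 2×micro: 3 ⇒ (c0=3, c1=-67, c2=3)
macro 7: S0 reads c1=-67 → after 1×micro: -2; S1 reads c0=3 → after 1×micro: -137; S2 reads c2=3 → after 2×micro: 3 ⇒ (c0=-2, c1=-137, c2=3)

c0 at macro-step 5 = 3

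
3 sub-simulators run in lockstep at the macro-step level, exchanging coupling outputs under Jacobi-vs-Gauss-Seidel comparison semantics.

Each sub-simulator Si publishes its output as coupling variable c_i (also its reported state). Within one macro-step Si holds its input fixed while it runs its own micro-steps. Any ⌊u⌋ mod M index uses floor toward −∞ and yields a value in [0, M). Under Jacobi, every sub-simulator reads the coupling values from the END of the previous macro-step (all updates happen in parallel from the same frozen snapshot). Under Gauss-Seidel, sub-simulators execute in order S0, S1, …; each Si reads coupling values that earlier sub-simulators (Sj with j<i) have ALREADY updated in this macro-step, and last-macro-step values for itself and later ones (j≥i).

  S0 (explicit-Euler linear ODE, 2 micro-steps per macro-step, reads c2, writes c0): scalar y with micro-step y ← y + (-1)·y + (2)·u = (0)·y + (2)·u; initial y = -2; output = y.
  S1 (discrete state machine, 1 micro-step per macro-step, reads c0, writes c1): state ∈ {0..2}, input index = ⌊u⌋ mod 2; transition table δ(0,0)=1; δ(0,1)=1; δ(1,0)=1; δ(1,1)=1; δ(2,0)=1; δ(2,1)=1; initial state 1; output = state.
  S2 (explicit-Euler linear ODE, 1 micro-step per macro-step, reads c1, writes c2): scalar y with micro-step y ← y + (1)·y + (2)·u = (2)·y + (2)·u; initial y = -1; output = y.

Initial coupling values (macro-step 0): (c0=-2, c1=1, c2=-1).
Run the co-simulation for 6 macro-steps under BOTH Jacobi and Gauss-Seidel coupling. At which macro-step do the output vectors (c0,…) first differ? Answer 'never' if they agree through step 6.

first divergence at macro-step: never

[Jacobi] macro 1: S0 reads c2=-1 → after 2×micro: -2; S1 reads c0=-2 → after 1×micro: 1; S2 reads c1=1 → after 1×micro: 0 ⇒ (c0=-2, c1=1, c2=0)
[Jacobi] macro 2: S0 reads c2=0 → after 2×micro: 0; S1 reads c0=-2 → after 1×micro: 1; S2 reads c1=1 → after 1×micro: 2 ⇒ (c0=0, c1=1, c2=2)
[Jacobi] macro 3: S0 reads c2=2 → after 2×micro: 4; S1 reads c0=0 → after 1×micro: 1; S2 reads c1=1 → after 1×micro: 6 ⇒ (c0=4, c1=1, c2=6)
[Jacobi] macro 4: S0 reads c2=6 → after 2×micro: 12; S1 reads c0=4 → after 1×micro: 1; S2 reads c1=1 → after 1×micro: 14 ⇒ (c0=12, c1=1, c2=14)
[Jacobi] macro 5: S0 reads c2=14 → after 2×micro: 28; S1 reads c0=12 → after 1×micro: 1; S2 reads c1=1 → after 1×micro: 30 ⇒ (c0=28, c1=1, c2=30)
[Jacobi] macro 6: S0 reads c2=30 → after 2×micro: 60; S1 reads c0=28 → after 1×micro: 1; S2 reads c1=1 → after 1×micro: 62 ⇒ (c0=60, c1=1, c2=62)
[Gauss-Seidel] macro 1: S0 reads c2=-1 → after 2×micro: -2; S1 reads c0=-2 → after 1×micro: 1; S2 reads c1=1 → after 1×micro: 0 ⇒ (c0=-2, c1=1, c2=0)
[Gauss-Seidel] macro 2: S0 reads c2=0 → after 2×micro: 0; S1 reads c0=0 → after 1×micro: 1; S2 reads c1=1 → after 1×micro: 2 ⇒ (c0=0, c1=1, c2=2)
[Gauss-Seidel] macro 3: S0 reads c2=2 → after 2×micro: 4; S1 reads c0=4 → after 1×micro: 1; S2 reads c1=1 → after 1×micro: 6 ⇒ (c0=4, c1=1, c2=6)
[Gauss-Seidel] macro 4: S0 reads c2=6 → after 2×micro: 12; S1 reads c0=12 → after 1×micro: 1; S2 reads c1=1 → after 1×micro: 14 ⇒ (c0=12, c1=1, c2=14)
[Gauss-Seidel] macro 5: S0 reads c2=14 → after 2×micro: 28; S1 reads c0=28 → after 1×micro: 1; S2 reads c1=1 → after 1×micro: 30 ⇒ (c0=28, c1=1, c2=30)
[Gauss-Seidel] macro 6: S0 reads c2=30 → after 2×micro: 60; S1 reads c0=60 → after 1×micro: 1; S2 reads c1=1 → after 1×micro: 62 ⇒ (c0=60, c1=1, c2=62)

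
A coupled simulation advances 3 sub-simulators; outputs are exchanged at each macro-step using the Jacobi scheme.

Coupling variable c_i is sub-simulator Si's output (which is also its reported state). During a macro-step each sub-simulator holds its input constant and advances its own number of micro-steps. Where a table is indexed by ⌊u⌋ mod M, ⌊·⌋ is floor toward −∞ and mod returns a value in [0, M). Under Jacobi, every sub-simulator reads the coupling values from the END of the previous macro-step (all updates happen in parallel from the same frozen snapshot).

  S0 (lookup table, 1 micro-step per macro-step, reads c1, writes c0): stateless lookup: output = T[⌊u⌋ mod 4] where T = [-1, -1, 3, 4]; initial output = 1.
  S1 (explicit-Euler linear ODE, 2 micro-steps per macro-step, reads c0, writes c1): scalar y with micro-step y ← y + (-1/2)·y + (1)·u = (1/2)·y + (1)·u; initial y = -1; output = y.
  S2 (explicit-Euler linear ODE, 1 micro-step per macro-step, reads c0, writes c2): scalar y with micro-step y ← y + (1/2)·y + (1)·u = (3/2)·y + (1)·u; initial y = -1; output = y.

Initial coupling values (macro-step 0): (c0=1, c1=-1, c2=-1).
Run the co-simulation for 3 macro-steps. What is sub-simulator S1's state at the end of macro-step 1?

S1 state at macro-step 1 = 5/4

macro 1: S0 reads c1=-1 → after 1×micro: 4; S1 reads c0=1 → after 2×micro: 5/4; S2 reads c0=1 → after 1×micro: -1/2 ⇒ (c0=4, c1=5/4, c2=-1/2)
macro 2: S0 reads c1=5/4 → after 1×micro: -1; S1 reads c0=4 → after 2×micro: 101/16; S2 reads c0=4 → after 1×micro: 13/4 ⇒ (c0=-1, c1=101/16, c2=13/4)
macro 3: S0 reads c1=101/16 → after 1×micro: 3; S1 reads c0=-1 → after 2×micro: 5/64; S2 reads c0=-1 → after 1×micro: 31/8 ⇒ (c0=3, c1=5/64, c2=31/8)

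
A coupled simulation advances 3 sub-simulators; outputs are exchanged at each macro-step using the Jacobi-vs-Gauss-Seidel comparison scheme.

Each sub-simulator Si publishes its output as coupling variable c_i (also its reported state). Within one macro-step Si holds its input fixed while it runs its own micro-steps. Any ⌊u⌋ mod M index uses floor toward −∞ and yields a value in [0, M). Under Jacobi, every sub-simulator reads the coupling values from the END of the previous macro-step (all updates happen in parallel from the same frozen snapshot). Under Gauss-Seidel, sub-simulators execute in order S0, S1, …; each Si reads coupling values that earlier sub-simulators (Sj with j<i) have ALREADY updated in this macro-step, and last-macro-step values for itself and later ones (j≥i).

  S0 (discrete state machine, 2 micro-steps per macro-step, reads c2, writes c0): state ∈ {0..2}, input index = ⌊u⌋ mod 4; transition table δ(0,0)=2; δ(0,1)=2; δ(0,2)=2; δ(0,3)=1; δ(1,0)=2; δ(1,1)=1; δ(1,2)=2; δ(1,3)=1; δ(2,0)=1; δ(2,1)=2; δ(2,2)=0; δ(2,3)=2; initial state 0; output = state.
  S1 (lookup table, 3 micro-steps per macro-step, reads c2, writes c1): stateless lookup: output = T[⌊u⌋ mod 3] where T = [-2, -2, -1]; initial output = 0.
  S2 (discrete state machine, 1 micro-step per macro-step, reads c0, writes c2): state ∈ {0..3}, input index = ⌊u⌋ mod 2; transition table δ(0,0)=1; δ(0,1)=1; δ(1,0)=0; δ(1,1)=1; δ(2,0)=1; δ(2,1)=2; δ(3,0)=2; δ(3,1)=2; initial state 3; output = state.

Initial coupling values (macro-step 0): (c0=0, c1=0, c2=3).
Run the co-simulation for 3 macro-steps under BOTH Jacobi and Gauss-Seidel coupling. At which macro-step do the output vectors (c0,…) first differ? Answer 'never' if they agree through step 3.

[Jacobi] macro 1: S0 reads c2=3 → after 2×micro: 1; S1 reads c2=3 → after 3×micro: -2; S2 reads c0=0 → after 1×micro: 2 ⇒ (c0=1, c1=-2, c2=2)
[Jacobi] macro 2: S0 reads c2=2 → after 2×micro: 0; S1 reads c2=2 → after 3×micro: -1; S2 reads c0=1 → after 1×micro: 2 ⇒ (c0=0, c1=-1, c2=2)
[Jacobi] macro 3: S0 reads c2=2 → after 2×micro: 0; S1 reads c2=2 → after 3×micro: -1; S2 reads c0=0 → after 1×micro: 1 ⇒ (c0=0, c1=-1, c2=1)
[Gauss-Seidel] macro 1: S0 reads c2=3 → after 2×micro: 1; S1 reads c2=3 → after 3×micro: -2; S2 reads c0=1 → after 1×micro: 2 ⇒ (c0=1, c1=-2, c2=2)
[Gauss-Seidel] macro 2: S0 reads c2=2 → after 2×micro: 0; S1 reads c2=2 → after 3×micro: -1; S2 reads c0=0 → after 1×micro: 1 ⇒ (c0=0, c1=-1, c2=1)
[Gauss-Seidel] macro 3: S0 reads c2=1 → after 2×micro: 2; S1 reads c2=1 → after 3×micro: -2; S2 reads c0=2 → after 1×micro: 0 ⇒ (c0=2, c1=-2, c2=0)

first divergence at macro-step: 2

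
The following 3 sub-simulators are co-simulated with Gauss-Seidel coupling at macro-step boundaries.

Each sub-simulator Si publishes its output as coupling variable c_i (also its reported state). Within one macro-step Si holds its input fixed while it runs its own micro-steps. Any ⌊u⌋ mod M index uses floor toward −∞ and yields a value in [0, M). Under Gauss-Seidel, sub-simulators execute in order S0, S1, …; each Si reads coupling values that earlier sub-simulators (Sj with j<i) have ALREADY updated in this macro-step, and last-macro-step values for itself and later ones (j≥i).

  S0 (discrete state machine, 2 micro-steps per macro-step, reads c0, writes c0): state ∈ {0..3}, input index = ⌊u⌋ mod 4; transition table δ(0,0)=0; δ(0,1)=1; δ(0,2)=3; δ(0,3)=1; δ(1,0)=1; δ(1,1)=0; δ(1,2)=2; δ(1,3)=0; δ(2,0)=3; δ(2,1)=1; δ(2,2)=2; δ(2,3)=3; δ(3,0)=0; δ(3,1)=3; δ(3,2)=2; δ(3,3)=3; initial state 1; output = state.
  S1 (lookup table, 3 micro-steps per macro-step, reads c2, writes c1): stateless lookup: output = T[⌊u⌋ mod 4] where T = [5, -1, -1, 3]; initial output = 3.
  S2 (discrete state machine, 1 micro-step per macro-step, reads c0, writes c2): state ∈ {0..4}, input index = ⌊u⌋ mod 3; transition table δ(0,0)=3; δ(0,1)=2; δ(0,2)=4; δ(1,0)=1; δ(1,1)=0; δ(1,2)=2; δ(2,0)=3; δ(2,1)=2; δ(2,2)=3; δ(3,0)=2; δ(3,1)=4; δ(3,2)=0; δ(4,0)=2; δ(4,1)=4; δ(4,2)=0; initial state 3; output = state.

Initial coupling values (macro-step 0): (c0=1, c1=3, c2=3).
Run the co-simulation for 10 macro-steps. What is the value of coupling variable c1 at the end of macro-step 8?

c1 at macro-step 8 = 5

macro 1: S0 reads c0=1 → after 2×micro: 1; S1 reads c2=3 → after 3×micro: 3; S2 reads c0=1 → after 1×micro: 4 ⇒ (c0=1, c1=3, c2=4)
macro 2: S0 reads c0=1 → after 2×micro: 1; S1 reads c2=4 → after 3×micro: 5; S2 reads c0=1 → after 1×micro: 4 ⇒ (c0=1, c1=5, c2=4)
macro 3: S0 reads c0=1 → after 2×micro: 1; S1 reads c2=4 → after 3×micro: 5; S2 reads c0=1 → after 1×micro: 4 ⇒ (c0=1, c1=5, c2=4)
macro 4: S0 reads c0=1 → after 2×micro: 1; S1 reads c2=4 → after 3×micro: 5; S2 reads c0=1 → after 1×micro: 4 ⇒ (c0=1, c1=5, c2=4)
macro 5: S0 reads c0=1 → after 2×micro: 1; S1 reads c2=4 → after 3×micro: 5; S2 reads c0=1 → after 1×micro: 4 ⇒ (c0=1, c1=5, c2=4)
macro 6: S0 reads c0=1 → after 2×micro: 1; S1 reads c2=4 → after 3×micro: 5; S2 reads c0=1 → after 1×micro: 4 ⇒ (c0=1, c1=5, c2=4)
macro 7: S0 reads c0=1 → after 2×micro: 1; S1 reads c2=4 → after 3×micro: 5; S2 reads c0=1 → after 1×micro: 4 ⇒ (c0=1, c1=5, c2=4)
macro 8: S0 reads c0=1 → after 2×micro: 1; S1 reads c2=4 → after 3×micro: 5; S2 reads c0=1 → after 1×micro: 4 ⇒ (c0=1, c1=5, c2=4)
macro 9: S0 reads c0=1 → after 2×micro: 1; S1 reads c2=4 → after 3×micro: 5; S2 reads c0=1 → after 1×micro: 4 ⇒ (c0=1, c1=5, c2=4)
macro 10: S0 reads c0=1 → after 2×micro: 1; S1 reads c2=4 → after 3×micro: 5; S2 reads c0=1 → after 1×micro: 4 ⇒ (c0=1, c1=5, c2=4)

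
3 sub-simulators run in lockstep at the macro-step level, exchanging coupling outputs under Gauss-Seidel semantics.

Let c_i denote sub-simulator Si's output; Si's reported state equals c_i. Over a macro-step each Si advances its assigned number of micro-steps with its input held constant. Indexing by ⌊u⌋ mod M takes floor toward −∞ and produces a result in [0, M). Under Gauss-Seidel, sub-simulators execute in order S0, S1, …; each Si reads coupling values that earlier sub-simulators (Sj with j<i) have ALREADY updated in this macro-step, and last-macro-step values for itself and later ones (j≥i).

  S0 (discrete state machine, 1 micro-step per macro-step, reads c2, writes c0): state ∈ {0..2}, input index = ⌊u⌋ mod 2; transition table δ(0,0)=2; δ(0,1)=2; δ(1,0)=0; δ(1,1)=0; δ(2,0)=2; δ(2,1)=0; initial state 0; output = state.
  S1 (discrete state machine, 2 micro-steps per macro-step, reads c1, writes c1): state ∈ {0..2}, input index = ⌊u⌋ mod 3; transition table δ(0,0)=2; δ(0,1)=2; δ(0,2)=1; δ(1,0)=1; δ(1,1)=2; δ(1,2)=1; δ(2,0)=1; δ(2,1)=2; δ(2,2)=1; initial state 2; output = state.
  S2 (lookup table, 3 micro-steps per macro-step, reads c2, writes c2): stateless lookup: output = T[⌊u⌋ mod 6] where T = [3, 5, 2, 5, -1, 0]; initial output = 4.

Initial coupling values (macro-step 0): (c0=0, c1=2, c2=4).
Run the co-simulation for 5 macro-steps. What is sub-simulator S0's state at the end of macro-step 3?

macro 1: S0 reads c2=4 → after 1×micro: 2; S1 reads c1=2 → after 2×micro: 1; S2 reads c2=4 → after 3×micro: -1 ⇒ (c0=2, c1=1, c2=-1)
macro 2: S0 reads c2=-1 → after 1×micro: 0; S1 reads c1=1 → after 2×micro: 2; S2 reads c2=-1 → after 3×micro: 0 ⇒ (c0=0, c1=2, c2=0)
macro 3: S0 reads c2=0 → after 1×micro: 2; S1 reads c1=2 → after 2×micro: 1; S2 reads c2=0 → after 3×micro: 3 ⇒ (c0=2, c1=1, c2=3)
macro 4: S0 reads c2=3 → after 1×micro: 0; S1 reads c1=1 → after 2×micro: 2; S2 reads c2=3 → after 3×micro: 5 ⇒ (c0=0, c1=2, c2=5)
macro 5: S0 reads c2=5 → after 1×micro: 2; S1 reads c1=2 → after 2×micro: 1; S2 reads c2=5 → after 3×micro: 0 ⇒ (c0=2, c1=1, c2=0)

S0 state at macro-step 3 = 2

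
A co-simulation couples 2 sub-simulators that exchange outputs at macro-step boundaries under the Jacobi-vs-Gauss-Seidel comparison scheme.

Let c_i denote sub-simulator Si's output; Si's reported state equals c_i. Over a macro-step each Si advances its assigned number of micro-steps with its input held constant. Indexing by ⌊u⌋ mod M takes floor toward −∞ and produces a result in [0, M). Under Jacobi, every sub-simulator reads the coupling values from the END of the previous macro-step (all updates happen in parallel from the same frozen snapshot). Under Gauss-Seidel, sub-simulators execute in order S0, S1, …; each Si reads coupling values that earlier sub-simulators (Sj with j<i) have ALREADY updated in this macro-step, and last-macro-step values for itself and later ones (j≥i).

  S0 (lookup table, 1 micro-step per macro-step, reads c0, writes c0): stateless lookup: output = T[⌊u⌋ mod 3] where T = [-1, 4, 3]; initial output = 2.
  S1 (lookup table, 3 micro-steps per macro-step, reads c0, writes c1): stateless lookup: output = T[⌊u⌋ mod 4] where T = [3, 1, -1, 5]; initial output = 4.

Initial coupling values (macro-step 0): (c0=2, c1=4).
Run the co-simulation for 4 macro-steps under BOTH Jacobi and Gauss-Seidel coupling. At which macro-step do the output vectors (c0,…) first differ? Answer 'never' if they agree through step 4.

first divergence at macro-step: 1

[Jacobi] macro 1: S0 reads c0=2 → after 1×micro: 3; S1 reads c0=2 → after 3×micro: -1 ⇒ (c0=3, c1=-1)
[Jacobi] macro 2: S0 reads c0=3 → after 1×micro: -1; S1 reads c0=3 → after 3×micro: 5 ⇒ (c0=-1, c1=5)
[Jacobi] macro 3: S0 reads c0=-1 → after 1×micro: 3; S1 reads c0=-1 → after 3×micro: 5 ⇒ (c0=3, c1=5)
[Jacobi] macro 4: S0 reads c0=3 → after 1×micro: -1; S1 reads c0=3 → after 3×micro: 5 ⇒ (c0=-1, c1=5)
[Gauss-Seidel] macro 1: S0 reads c0=2 → after 1×micro: 3; S1 reads c0=3 → after 3×micro: 5 ⇒ (c0=3, c1=5)
[Gauss-Seidel] macro 2: S0 reads c0=3 → after 1×micro: -1; S1 reads c0=-1 → after 3×micro: 5 ⇒ (c0=-1, c1=5)
[Gauss-Seidel] macro 3: S0 reads c0=-1 → after 1×micro: 3; S1 reads c0=3 → after 3×micro: 5 ⇒ (c0=3, c1=5)
[Gauss-Seidel] macro 4: S0 reads c0=3 → after 1×micro: -1; S1 reads c0=-1 → after 3×micro: 5 ⇒ (c0=-1, c1=5)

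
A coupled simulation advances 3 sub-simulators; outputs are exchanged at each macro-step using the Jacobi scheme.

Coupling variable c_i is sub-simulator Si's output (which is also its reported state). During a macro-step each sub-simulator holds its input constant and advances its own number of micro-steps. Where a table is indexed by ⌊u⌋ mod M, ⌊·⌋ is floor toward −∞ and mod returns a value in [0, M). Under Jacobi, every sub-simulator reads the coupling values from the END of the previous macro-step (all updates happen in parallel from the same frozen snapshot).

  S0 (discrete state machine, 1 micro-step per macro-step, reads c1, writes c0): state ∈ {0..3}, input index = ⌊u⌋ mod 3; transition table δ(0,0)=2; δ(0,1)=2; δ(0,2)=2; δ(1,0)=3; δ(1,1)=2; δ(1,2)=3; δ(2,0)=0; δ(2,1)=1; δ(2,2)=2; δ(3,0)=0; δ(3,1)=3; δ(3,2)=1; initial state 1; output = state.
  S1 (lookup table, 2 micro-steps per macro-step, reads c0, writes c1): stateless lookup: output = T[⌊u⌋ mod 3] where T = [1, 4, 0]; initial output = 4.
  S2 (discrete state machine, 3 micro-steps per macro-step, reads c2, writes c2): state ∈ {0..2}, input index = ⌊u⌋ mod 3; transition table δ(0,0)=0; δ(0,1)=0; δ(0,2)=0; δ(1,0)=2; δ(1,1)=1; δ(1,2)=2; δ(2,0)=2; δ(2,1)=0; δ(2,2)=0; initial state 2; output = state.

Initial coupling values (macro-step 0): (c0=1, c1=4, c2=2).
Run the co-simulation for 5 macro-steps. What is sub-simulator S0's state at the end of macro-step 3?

S0 state at macro-step 3 = 3

macro 1: S0 reads c1=4 → after 1×micro: 2; S1 reads c0=1 → after 2×micro: 4; S2 reads c2=2 → after 3×micro: 0 ⇒ (c0=2, c1=4, c2=0)
macro 2: S0 reads c1=4 → after 1×micro: 1; S1 reads c0=2 → after 2×micro: 0; S2 reads c2=0 → after 3×micro: 0 ⇒ (c0=1, c1=0, c2=0)
macro 3: S0 reads c1=0 → after 1×micro: 3; S1 reads c0=1 → after 2×micro: 4; S2 reads c2=0 → after 3×micro: 0 ⇒ (c0=3, c1=4, c2=0)
macro 4: S0 reads c1=4 → after 1×micro: 3; S1 reads c0=3 → after 2×micro: 1; S2 reads c2=0 → after 3×micro: 0 ⇒ (c0=3, c1=1, c2=0)
macro 5: S0 reads c1=1 → after 1×micro: 3; S1 reads c0=3 → after 2×micro: 1; S2 reads c2=0 → after 3×micro: 0 ⇒ (c0=3, c1=1, c2=0)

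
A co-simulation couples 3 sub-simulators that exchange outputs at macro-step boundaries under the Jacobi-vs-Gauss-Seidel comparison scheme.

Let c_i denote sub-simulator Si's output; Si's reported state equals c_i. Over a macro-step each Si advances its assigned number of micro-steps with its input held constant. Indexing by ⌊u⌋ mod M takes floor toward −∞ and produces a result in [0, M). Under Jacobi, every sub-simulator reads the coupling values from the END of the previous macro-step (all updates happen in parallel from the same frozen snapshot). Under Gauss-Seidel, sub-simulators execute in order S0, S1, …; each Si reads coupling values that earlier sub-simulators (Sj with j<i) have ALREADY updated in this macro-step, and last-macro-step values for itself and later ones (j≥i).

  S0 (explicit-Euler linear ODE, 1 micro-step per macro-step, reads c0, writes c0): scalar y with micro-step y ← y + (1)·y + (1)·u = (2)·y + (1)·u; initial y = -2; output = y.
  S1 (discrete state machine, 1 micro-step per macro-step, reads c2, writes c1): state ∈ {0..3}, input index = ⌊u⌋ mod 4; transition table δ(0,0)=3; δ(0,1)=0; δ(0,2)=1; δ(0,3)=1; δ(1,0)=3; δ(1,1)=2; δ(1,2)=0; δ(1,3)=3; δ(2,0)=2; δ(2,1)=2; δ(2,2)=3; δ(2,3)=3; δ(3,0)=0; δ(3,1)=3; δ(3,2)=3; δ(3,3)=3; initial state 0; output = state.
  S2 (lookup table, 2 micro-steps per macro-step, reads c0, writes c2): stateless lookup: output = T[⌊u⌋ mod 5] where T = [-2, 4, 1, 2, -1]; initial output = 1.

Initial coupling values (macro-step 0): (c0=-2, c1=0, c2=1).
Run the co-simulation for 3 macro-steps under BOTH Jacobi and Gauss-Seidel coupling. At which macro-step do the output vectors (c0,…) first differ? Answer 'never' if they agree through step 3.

[Jacobi] macro 1: S0 reads c0=-2 → after 1×micro: -6; S1 reads c2=1 → after 1×micro: 0; S2 reads c0=-2 → after 2×micro: 2 ⇒ (c0=-6, c1=0, c2=2)
[Jacobi] macro 2: S0 reads c0=-6 → after 1×micro: -18; S1 reads c2=2 → after 1×micro: 1; S2 reads c0=-6 → after 2×micro: -1 ⇒ (c0=-18, c1=1, c2=-1)
[Jacobi] macro 3: S0 reads c0=-18 → after 1×micro: -54; S1 reads c2=-1 → after 1×micro: 3; S2 reads c0=-18 → after 2×micro: 1 ⇒ (c0=-54, c1=3, c2=1)
[Gauss-Seidel] macro 1: S0 reads c0=-2 → after 1×micro: -6; S1 reads c2=1 → after 1×micro: 0; S2 reads c0=-6 → after 2×micro: -1 ⇒ (c0=-6, c1=0, c2=-1)
[Gauss-Seidel] macro 2: S0 reads c0=-6 → after 1×micro: -18; S1 reads c2=-1 → after 1×micro: 1; S2 reads c0=-18 → after 2×micro: 1 ⇒ (c0=-18, c1=1, c2=1)
[Gauss-Seidel] macro 3: S0 reads c0=-18 → after 1×micro: -54; S1 reads c2=1 → after 1×micro: 2; S2 reads c0=-54 → after 2×micro: 4 ⇒ (c0=-54, c1=2, c2=4)

first divergence at macro-step: 1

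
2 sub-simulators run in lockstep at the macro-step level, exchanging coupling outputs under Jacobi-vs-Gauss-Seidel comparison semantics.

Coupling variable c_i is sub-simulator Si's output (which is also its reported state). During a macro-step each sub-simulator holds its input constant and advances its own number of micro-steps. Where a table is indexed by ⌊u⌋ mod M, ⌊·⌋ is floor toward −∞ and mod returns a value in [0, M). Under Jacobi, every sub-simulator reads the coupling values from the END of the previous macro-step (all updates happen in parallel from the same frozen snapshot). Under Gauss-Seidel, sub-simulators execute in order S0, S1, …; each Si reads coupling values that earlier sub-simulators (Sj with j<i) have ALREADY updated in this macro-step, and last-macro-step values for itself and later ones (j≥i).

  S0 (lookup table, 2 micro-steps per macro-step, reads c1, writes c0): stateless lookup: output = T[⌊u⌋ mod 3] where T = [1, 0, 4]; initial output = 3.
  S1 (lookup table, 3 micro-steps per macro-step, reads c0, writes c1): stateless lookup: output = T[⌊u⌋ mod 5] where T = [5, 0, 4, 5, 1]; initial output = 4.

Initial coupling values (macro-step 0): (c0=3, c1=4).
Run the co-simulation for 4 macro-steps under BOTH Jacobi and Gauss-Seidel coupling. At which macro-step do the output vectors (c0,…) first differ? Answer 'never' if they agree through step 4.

[Jacobi] macro 1: S0 reads c1=4 → after 2×micro: 0; S1 reads c0=3 → after 3×micro: 5 ⇒ (c0=0, c1=5)
[Jacobi] macro 2: S0 reads c1=5 → after 2×micro: 4; S1 reads c0=0 → after 3×micro: 5 ⇒ (c0=4, c1=5)
[Jacobi] macro 3: S0 reads c1=5 → after 2×micro: 4; S1 reads c0=4 → after 3×micro: 1 ⇒ (c0=4, c1=1)
[Jacobi] macro 4: S0 reads c1=1 → after 2×micro: 0; S1 reads c0=4 → after 3×micro: 1 ⇒ (c0=0, c1=1)
[Gauss-Seidel] macro 1: S0 reads c1=4 → after 2×micro: 0; S1 reads c0=0 → after 3×micro: 5 ⇒ (c0=0, c1=5)
[Gauss-Seidel] macro 2: S0 reads c1=5 → after 2×micro: 4; S1 reads c0=4 → after 3×micro: 1 ⇒ (c0=4, c1=1)
[Gauss-Seidel] macro 3: S0 reads c1=1 → after 2×micro: 0; S1 reads c0=0 → after 3×micro: 5 ⇒ (c0=0, c1=5)
[Gauss-Seidel] macro 4: S0 reads c1=5 → after 2×micro: 4; S1 reads c0=4 → after 3×micro: 1 ⇒ (c0=4, c1=1)

first divergence at macro-step: 2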